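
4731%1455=366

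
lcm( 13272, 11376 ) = 79632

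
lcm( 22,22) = 22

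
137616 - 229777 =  - 92161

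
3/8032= 3/8032 = 0.00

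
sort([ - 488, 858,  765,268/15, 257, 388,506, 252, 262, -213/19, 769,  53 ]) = [-488, - 213/19,268/15, 53,252,  257, 262, 388, 506,765, 769, 858 ]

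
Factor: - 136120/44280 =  - 83/27 = -3^( - 3) * 83^1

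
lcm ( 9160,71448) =357240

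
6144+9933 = 16077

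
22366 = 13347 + 9019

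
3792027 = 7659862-3867835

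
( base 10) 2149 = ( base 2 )100001100101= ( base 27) 2PG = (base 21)4i7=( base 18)6B7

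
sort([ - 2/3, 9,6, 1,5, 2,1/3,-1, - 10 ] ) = [ - 10, - 1, - 2/3, 1/3,  1,2, 5,6, 9 ] 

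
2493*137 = 341541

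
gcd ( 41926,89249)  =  1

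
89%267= 89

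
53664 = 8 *6708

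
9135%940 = 675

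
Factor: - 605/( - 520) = 2^( - 3)*11^2 * 13^( - 1 ) = 121/104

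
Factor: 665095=5^1*19^1*7001^1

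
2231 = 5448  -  3217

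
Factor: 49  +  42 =91 = 7^1*13^1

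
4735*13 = 61555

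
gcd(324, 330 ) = 6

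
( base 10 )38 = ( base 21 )1H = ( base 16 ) 26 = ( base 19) 20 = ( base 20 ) 1I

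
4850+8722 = 13572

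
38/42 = 19/21 = 0.90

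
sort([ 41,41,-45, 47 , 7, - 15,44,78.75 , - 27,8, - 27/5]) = [ - 45, - 27, - 15, - 27/5  ,  7,8, 41, 41,44,47,  78.75 ]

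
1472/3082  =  32/67 =0.48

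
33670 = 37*910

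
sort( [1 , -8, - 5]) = [ - 8, - 5,1 ]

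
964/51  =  18 + 46/51 =18.90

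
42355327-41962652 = 392675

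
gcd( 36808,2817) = 1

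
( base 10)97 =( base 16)61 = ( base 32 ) 31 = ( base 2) 1100001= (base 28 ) 3d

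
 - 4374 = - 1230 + - 3144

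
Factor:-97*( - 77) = 7^1 * 11^1*97^1  =  7469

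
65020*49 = 3185980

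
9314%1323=53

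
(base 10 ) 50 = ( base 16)32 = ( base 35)1F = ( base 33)1H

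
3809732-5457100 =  - 1647368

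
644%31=24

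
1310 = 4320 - 3010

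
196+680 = 876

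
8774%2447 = 1433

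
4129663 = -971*(  -  4253) 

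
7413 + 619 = 8032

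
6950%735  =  335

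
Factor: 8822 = 2^1*11^1*  401^1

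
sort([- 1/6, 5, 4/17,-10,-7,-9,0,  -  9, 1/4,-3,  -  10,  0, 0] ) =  [-10, - 10, - 9, - 9,-7, - 3,- 1/6, 0,0, 0,4/17,1/4, 5]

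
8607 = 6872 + 1735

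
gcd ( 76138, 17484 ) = 2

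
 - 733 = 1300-2033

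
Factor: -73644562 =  - 2^1*751^1*49031^1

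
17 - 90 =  - 73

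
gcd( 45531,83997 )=9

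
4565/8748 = 4565/8748 = 0.52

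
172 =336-164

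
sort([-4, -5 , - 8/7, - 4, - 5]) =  [ - 5,-5,-4,-4, - 8/7]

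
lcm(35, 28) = 140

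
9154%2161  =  510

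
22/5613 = 22/5613 = 0.00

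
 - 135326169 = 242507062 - 377833231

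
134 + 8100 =8234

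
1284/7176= 107/598 =0.18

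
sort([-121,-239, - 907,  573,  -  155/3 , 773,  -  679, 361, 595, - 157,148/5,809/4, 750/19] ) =[ - 907, - 679, - 239,-157, - 121, - 155/3, 148/5, 750/19, 809/4,361,  573, 595 , 773 ]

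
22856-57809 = -34953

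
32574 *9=293166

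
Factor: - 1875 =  - 3^1*5^4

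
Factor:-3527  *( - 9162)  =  2^1*3^2*509^1*3527^1 =32314374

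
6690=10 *669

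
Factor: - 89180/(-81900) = 49/45 = 3^( - 2) * 5^( - 1 )*7^2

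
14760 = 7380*2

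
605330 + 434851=1040181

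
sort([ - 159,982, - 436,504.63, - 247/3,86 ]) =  [ - 436, - 159, - 247/3, 86, 504.63, 982]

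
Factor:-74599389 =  - 3^2*1187^1*6983^1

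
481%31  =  16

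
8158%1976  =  254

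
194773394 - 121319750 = 73453644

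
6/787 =6/787   =  0.01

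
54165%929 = 283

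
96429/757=127 + 290/757 = 127.38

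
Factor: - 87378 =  - 2^1 * 3^1*14563^1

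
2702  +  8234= 10936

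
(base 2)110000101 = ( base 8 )605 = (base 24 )g5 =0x185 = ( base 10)389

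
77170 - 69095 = 8075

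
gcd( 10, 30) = 10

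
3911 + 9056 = 12967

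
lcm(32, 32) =32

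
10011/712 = 10011/712=14.06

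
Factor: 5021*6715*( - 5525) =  - 5^3 * 13^1 * 17^2 * 79^1*5021^1= -  186280982875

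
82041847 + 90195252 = 172237099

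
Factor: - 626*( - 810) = 2^2*3^4*5^1*313^1=507060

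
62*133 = 8246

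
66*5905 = 389730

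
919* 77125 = 70877875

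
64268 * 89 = 5719852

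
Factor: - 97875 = - 3^3 * 5^3*29^1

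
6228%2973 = 282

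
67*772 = 51724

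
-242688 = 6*( - 40448) 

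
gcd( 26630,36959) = 1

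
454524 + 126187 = 580711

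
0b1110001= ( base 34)3b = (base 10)113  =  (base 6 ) 305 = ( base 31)3k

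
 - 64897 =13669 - 78566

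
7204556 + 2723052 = 9927608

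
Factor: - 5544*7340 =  - 40692960 = - 2^5 *3^2 * 5^1*7^1*11^1*367^1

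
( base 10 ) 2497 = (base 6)15321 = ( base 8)4701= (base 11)1970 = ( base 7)10165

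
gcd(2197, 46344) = 1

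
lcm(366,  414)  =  25254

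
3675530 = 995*3694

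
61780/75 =823+11/15 = 823.73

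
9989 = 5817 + 4172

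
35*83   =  2905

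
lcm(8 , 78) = 312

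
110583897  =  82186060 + 28397837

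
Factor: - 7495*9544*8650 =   -  2^4*5^3*173^1*1193^1*1499^1 =- 618754222000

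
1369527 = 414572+954955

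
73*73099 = 5336227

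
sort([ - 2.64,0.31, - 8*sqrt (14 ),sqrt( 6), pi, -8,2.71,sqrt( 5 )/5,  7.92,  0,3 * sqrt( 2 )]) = [ - 8*sqrt( 14) , -8,-2.64,  0, 0.31, sqrt( 5 ) /5, sqrt( 6 ),2.71,pi,3*sqrt( 2),7.92]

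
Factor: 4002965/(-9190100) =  - 800593/1838020 = - 2^( - 2)*5^( - 1)*29^( - 1) * 3169^( - 1)*800593^1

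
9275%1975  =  1375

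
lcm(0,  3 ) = 0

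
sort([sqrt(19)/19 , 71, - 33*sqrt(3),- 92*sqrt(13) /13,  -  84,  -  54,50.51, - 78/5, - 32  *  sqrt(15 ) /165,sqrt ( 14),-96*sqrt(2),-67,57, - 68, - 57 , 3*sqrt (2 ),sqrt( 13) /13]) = [-96*sqrt( 2), -84, - 68,  -  67, - 33*sqrt( 3 ),-57, - 54, - 92*sqrt (13)/13 , - 78/5,-32*sqrt( 15)/165, sqrt(19)/19,sqrt(13 )/13,sqrt( 14),3*sqrt(2),  50.51 , 57,71]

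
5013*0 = 0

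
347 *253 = 87791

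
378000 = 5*75600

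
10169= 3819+6350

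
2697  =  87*31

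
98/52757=98/52757=0.00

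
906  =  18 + 888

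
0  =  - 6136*0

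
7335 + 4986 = 12321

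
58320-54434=3886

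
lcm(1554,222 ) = 1554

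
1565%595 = 375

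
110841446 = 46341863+64499583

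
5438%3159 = 2279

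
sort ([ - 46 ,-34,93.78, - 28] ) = [- 46,- 34,-28 , 93.78]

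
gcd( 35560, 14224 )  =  7112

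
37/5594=37/5594   =  0.01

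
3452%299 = 163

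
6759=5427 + 1332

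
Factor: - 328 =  - 2^3*41^1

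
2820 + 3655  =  6475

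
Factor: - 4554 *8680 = - 39528720 = -2^4*3^2*5^1*7^1*11^1*23^1*31^1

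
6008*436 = 2619488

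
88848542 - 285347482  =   - 196498940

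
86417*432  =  37332144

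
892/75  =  892/75 = 11.89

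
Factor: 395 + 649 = 2^2*3^2*29^1 = 1044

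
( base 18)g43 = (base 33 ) 4RC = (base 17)1136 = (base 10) 5259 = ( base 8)12213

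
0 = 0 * 54313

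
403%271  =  132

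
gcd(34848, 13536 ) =288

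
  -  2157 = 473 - 2630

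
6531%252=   231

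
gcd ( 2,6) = 2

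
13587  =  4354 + 9233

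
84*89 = 7476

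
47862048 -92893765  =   - 45031717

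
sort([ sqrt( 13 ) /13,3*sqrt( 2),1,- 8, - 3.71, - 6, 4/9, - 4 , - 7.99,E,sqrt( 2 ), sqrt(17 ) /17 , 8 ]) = [  -  8, - 7.99, - 6,  -  4, - 3.71 , sqrt(17 ) /17,sqrt(13 )/13,4/9,1,sqrt( 2 ),  E,3  *  sqrt(2 ) , 8 ] 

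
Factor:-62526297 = -3^1*97^1*214867^1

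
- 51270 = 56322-107592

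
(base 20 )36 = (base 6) 150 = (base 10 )66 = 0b1000010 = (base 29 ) 28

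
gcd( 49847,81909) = 1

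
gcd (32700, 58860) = 6540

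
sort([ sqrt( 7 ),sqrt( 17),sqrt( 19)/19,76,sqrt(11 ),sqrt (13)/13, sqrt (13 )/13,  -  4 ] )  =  [ - 4 , sqrt( 19 )/19,sqrt( 13 ) /13,sqrt( 13) /13,sqrt( 7 ),  sqrt( 11 ),sqrt( 17 ),76]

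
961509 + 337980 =1299489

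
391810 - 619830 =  - 228020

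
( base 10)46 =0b101110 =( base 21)24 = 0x2E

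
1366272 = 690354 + 675918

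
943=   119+824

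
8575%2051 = 371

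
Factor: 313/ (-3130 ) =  - 1/10= -2^(  -  1)*5^(-1) 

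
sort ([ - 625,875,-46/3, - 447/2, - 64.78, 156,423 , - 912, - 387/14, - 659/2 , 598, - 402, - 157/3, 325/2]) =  [ - 912,- 625, - 402,-659/2,-447/2 ,-64.78 , - 157/3,-387/14, - 46/3, 156, 325/2, 423, 598, 875]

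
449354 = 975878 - 526524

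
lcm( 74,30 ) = 1110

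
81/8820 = 9/980 = 0.01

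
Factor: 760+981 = 1741 = 1741^1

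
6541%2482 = 1577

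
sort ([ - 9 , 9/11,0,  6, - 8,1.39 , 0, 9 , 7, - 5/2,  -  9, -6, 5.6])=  [ - 9, - 9,  -  8, - 6, - 5/2,0, 0,9/11,1.39, 5.6,6,7, 9 ] 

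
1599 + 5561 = 7160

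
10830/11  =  984+6/11  =  984.55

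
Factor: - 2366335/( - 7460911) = 5^1 * 37^1*223^( - 1 )*12791^1*33457^ ( -1 ) 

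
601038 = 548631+52407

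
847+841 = 1688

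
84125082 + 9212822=93337904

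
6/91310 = 3/45655 = 0.00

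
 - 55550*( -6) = 333300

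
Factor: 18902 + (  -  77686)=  - 58784 = -2^5*11^1*167^1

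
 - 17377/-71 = 17377/71 = 244.75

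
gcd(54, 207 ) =9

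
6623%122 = 35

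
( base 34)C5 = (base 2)110011101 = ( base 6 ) 1525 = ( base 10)413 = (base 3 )120022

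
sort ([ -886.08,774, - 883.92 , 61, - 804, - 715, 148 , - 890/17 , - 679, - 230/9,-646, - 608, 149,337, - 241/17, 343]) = [ - 886.08, - 883.92 , - 804,-715, - 679, - 646, - 608, - 890/17,-230/9,-241/17, 61,148, 149,337,  343,774]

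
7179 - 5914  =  1265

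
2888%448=200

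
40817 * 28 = 1142876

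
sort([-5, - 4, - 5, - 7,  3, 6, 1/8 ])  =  [ - 7, - 5,  -  5,  -  4, 1/8 , 3 , 6]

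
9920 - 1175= 8745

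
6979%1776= 1651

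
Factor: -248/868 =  - 2^1*7^( - 1 )   =  - 2/7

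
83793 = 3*27931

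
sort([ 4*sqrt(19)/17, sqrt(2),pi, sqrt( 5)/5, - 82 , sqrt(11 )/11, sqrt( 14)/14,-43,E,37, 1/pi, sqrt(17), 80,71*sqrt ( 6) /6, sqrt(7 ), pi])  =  [ - 82, - 43 , sqrt( 14 ) /14,sqrt ( 11 ) /11, 1/pi, sqrt(5 ) /5, 4*sqrt ( 19)/17,sqrt(2), sqrt( 7 ),  E, pi,pi,  sqrt(17) , 71*sqrt(6) /6,37, 80 ]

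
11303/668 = 16 + 615/668 = 16.92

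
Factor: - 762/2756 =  - 381/1378  =  - 2^( - 1 )*3^1 * 13^(  -  1) * 53^( - 1)*127^1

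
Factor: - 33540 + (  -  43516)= - 77056=-2^8 * 7^1* 43^1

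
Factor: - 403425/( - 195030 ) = 815/394 = 2^ (-1) * 5^1*163^1*197^(- 1)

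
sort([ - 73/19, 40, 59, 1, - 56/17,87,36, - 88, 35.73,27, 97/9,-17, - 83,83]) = [ - 88, -83, - 17,  -  73/19 ,-56/17, 1, 97/9, 27, 35.73, 36, 40, 59 , 83, 87]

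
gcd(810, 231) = 3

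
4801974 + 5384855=10186829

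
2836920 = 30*94564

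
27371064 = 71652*382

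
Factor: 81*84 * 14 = 2^3*3^5*7^2 = 95256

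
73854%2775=1704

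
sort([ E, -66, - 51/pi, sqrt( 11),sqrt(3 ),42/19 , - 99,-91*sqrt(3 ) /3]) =[ - 99, - 66,-91*sqrt( 3)/3, - 51/pi,sqrt(3 ), 42/19,  E, sqrt ( 11)]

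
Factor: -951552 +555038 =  - 2^1 * 198257^1 = -396514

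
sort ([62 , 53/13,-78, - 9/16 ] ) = [ - 78,-9/16, 53/13,62] 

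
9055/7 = 9055/7 = 1293.57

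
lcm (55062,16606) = 1046178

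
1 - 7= - 6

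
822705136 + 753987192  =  1576692328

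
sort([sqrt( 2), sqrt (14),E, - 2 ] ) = [ - 2 , sqrt ( 2), E, sqrt(14)]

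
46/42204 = 23/21102 =0.00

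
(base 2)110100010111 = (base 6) 23303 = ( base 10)3351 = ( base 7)12525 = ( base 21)7CC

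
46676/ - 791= - 60 + 112/113 = - 59.01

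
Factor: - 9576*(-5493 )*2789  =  2^3*3^3*7^1*19^1*1831^1 * 2789^1 = 146704099752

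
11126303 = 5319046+5807257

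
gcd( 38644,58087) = 1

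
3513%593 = 548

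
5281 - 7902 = -2621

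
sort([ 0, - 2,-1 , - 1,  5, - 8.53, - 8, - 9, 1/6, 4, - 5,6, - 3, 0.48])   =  [ - 9,-8.53, - 8, - 5, - 3, - 2  , - 1, -1, 0, 1/6, 0.48,4 , 5,  6]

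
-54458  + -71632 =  - 126090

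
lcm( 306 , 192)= 9792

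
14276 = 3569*4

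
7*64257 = 449799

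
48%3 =0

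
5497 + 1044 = 6541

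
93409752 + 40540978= 133950730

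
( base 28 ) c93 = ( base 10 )9663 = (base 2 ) 10010110111111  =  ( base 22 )jl5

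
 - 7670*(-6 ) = 46020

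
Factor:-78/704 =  - 39/352 = - 2^ ( - 5 )*3^1 * 11^(  -  1 )*13^1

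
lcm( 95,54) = 5130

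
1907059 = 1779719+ 127340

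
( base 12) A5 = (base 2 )1111101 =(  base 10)125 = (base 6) 325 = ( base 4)1331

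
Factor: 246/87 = 2^1 *29^(- 1)*41^1  =  82/29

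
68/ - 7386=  - 1 + 3659/3693=- 0.01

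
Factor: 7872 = 2^6*3^1*41^1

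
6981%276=81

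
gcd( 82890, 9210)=9210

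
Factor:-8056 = -2^3*19^1*53^1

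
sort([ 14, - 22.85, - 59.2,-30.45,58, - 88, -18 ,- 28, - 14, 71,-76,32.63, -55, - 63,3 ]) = [ - 88 , -76, - 63, - 59.2,-55,-30.45, -28,-22.85,-18, - 14, 3,14,32.63, 58, 71 ] 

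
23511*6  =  141066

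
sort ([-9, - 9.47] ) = [ - 9.47, - 9 ] 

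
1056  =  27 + 1029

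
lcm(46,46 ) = 46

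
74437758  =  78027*954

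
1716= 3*572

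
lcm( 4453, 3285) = 200385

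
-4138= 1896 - 6034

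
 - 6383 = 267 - 6650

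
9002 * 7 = 63014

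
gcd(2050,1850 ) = 50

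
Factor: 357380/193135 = 668/361=2^2 * 19^( - 2 )*167^1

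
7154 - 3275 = 3879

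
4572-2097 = 2475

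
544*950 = 516800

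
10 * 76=760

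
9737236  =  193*50452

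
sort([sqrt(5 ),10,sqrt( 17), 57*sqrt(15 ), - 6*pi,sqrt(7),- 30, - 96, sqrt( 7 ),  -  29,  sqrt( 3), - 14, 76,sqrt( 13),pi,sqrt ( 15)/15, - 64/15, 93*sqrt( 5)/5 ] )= [ - 96, - 30, - 29 ,  -  6*pi,-14, - 64/15,sqrt( 15 )/15, sqrt( 3 ), sqrt( 5 ),sqrt( 7 ),sqrt( 7), pi,sqrt( 13 ),  sqrt( 17),  10, 93*sqrt( 5)/5,76  ,  57 * sqrt( 15)] 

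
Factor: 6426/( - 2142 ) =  - 3^1 = - 3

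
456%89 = 11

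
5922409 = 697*8497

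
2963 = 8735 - 5772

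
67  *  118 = 7906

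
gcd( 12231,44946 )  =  9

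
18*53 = 954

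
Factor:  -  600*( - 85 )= 2^3 * 3^1*5^3 * 17^1 = 51000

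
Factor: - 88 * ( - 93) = 2^3*3^1*11^1*31^1=   8184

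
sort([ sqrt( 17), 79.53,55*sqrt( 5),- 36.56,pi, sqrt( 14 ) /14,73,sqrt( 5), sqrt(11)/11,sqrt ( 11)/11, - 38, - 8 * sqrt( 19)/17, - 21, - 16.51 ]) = [ - 38, - 36.56, - 21, - 16.51, - 8*sqrt( 19 ) /17,sqrt( 14)/14,sqrt( 11) /11,sqrt( 11)/11,sqrt( 5 ),pi,sqrt (17), 73, 79.53,55*sqrt( 5) ]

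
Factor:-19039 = -79^1*241^1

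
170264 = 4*42566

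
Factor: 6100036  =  2^2 *47^1*71^1* 457^1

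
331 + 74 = 405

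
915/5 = 183 =183.00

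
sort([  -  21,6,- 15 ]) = [ - 21, - 15,6 ] 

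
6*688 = 4128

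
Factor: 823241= 823241^1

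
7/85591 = 7/85591 = 0.00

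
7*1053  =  7371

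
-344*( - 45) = 15480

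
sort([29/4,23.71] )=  [29/4,  23.71] 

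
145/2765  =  29/553= 0.05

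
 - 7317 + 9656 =2339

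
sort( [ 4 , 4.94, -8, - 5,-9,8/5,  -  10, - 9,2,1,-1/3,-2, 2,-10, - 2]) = [ - 10,  -  10,-9, - 9, -8,-5, - 2,-2,- 1/3, 1 , 8/5, 2 , 2, 4,  4.94]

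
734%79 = 23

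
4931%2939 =1992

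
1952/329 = 5+307/329 = 5.93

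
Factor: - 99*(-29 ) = 2871 =3^2 * 11^1*29^1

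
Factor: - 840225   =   - 3^1*5^2*17^1*659^1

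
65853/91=723 + 60/91= 723.66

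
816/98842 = 408/49421 = 0.01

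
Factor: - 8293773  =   - 3^1 * 17^1*162623^1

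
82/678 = 41/339 =0.12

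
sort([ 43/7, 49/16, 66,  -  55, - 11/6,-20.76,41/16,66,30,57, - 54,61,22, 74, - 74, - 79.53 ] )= [ - 79.53,-74, - 55, - 54,  -  20.76,- 11/6,41/16,  49/16, 43/7 , 22,30, 57,61,66,66, 74]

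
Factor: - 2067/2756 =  - 3/4 = - 2^( - 2)*3^1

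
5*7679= 38395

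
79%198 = 79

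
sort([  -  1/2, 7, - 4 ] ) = [ - 4,-1/2, 7] 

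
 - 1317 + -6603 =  - 7920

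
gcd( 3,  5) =1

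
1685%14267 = 1685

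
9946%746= 248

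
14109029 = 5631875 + 8477154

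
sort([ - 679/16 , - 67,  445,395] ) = [-67, - 679/16,395,445]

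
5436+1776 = 7212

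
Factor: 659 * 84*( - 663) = - 2^2 * 3^2 * 7^1 * 13^1 * 17^1*659^1 =- 36701028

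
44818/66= 679 + 2/33 = 679.06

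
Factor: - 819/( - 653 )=3^2*7^1 * 13^1*653^( - 1)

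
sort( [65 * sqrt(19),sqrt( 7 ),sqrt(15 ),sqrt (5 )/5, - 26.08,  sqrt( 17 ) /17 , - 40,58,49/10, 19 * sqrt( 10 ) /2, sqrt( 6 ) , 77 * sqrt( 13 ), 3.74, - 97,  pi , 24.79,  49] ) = [ - 97, - 40, - 26.08, sqrt( 17 )/17,sqrt( 5 ) /5, sqrt( 6 ), sqrt( 7 ),pi,3.74,sqrt( 15 ),49/10,  24.79,19*  sqrt( 10) /2,49,58, 77 * sqrt( 13),65 * sqrt( 19 ) ] 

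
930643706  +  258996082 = 1189639788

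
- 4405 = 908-5313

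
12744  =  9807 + 2937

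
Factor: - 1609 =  - 1609^1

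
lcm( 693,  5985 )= 65835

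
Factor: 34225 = 5^2 * 37^2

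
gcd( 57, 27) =3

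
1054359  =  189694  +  864665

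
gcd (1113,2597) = 371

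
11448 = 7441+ 4007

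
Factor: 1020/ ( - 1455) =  - 68/97=- 2^2* 17^1 *97^( - 1 ) 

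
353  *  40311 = 14229783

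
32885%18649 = 14236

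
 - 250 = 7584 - 7834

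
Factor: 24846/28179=82/93 = 2^1 *3^(  -  1)*31^( - 1)*41^1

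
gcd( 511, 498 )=1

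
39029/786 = 49 + 515/786 = 49.66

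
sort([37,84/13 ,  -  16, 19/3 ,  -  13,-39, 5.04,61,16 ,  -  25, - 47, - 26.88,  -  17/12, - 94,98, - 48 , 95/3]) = [ - 94,-48, - 47 , - 39, - 26.88,  -  25, - 16,  -  13, - 17/12,5.04,19/3,84/13, 16, 95/3 , 37  ,  61,  98]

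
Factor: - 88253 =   -  11^1*71^1*113^1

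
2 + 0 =2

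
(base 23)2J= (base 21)32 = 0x41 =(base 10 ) 65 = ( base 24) 2H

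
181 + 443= 624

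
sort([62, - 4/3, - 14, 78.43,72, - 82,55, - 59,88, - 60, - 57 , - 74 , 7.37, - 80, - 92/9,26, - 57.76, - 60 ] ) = [ - 82, - 80, - 74, - 60, - 60, - 59,-57.76, - 57 , - 14, - 92/9, - 4/3,7.37, 26,55,62, 72,78.43,88]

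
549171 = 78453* 7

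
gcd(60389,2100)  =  7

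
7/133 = 1/19 = 0.05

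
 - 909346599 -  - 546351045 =-362995554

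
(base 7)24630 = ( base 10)6489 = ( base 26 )9FF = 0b1100101011001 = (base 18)1209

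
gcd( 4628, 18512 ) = 4628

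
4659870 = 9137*510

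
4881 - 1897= 2984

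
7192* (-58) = - 417136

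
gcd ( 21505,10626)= 253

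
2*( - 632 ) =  - 1264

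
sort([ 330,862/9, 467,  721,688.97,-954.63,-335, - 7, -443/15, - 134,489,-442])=[ - 954.63 , - 442, - 335  , - 134,- 443/15,-7  ,  862/9, 330,467 , 489,688.97,721]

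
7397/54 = 136 + 53/54 = 136.98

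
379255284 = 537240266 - 157984982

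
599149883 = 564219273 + 34930610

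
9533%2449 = 2186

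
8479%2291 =1606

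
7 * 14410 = 100870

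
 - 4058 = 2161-6219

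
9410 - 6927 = 2483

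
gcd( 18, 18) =18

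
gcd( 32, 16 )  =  16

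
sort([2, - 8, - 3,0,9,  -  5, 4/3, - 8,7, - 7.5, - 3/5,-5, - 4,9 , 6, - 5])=[ - 8,- 8,-7.5, -5, - 5, - 5, - 4,- 3, - 3/5,0, 4/3,  2, 6,7,9, 9]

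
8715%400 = 315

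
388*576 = 223488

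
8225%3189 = 1847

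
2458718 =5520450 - 3061732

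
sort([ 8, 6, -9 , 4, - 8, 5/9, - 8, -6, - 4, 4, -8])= [-9, - 8, - 8,-8, - 6, - 4,5/9, 4, 4,  6  ,  8]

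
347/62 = 5+37/62=5.60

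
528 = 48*11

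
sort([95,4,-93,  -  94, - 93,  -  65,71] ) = [-94,-93, - 93, - 65,4,71, 95 ]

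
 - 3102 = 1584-4686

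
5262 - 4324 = 938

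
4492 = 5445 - 953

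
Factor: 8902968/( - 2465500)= - 2225742/616375 = -  2^1 * 3^1*5^( - 3) *17^1*4931^ ( - 1 ) * 21821^1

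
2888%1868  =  1020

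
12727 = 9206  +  3521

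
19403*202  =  3919406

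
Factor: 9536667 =3^1*7^1*103^1*4409^1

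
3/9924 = 1/3308 = 0.00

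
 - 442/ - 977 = 442/977 = 0.45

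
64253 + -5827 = 58426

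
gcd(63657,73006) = 1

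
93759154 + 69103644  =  162862798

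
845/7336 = 845/7336  =  0.12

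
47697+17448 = 65145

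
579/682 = 579/682 = 0.85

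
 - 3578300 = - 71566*50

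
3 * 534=1602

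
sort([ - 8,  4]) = [-8,4]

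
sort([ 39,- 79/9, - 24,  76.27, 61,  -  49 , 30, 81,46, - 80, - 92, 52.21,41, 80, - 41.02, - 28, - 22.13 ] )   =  [-92, - 80, - 49, - 41.02, - 28, - 24, - 22.13,-79/9, 30, 39,  41, 46, 52.21,  61,76.27, 80,81 ] 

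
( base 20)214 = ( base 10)824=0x338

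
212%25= 12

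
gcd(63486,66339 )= 9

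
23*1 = 23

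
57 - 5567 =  - 5510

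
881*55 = 48455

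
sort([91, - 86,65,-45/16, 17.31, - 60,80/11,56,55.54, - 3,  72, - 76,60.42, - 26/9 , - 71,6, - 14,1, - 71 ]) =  [ - 86,-76, - 71,-71 , - 60 , - 14, -3, -26/9,-45/16,1,6, 80/11,17.31,55.54 , 56, 60.42 , 65,72,91 ]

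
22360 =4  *5590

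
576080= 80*7201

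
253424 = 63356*4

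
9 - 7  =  2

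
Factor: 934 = 2^1*467^1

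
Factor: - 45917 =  - 17^1*37^1*73^1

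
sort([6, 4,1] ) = [ 1 , 4, 6] 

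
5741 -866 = 4875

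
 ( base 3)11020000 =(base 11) 2349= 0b110000000110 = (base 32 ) 306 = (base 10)3078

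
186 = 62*3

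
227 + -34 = 193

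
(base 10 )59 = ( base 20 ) 2j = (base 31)1s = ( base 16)3B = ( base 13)47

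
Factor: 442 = 2^1*13^1*17^1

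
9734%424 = 406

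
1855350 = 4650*399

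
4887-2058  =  2829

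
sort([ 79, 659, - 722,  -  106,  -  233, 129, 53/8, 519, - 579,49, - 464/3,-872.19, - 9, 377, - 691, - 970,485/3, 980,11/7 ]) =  [-970,-872.19, - 722  , - 691,-579, -233, - 464/3,-106,-9, 11/7,53/8,  49,79,129,485/3,377,519,659,980]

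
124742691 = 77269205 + 47473486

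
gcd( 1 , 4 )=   1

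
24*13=312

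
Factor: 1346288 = 2^4*84143^1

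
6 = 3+3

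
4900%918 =310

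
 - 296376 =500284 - 796660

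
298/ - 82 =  - 149/41 = - 3.63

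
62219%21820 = 18579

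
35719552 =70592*506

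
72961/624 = 72961/624 = 116.92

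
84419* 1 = 84419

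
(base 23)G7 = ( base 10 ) 375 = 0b101110111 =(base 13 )22b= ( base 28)DB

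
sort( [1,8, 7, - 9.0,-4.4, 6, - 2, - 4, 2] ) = [ - 9.0, - 4.4, - 4,- 2,1,2,6,7,8] 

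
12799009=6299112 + 6499897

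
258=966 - 708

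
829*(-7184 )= - 5955536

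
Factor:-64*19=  - 1216 = - 2^6*19^1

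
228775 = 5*45755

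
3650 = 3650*1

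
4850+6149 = 10999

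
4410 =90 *49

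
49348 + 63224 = 112572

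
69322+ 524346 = 593668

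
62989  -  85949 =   -  22960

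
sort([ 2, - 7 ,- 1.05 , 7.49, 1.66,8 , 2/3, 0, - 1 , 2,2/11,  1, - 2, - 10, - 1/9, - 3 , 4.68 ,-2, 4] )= [ - 10, - 7, - 3, - 2, - 2, - 1.05, - 1 , - 1/9,0,  2/11, 2/3,1,1.66, 2, 2, 4, 4.68,7.49, 8] 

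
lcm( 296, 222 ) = 888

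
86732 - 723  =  86009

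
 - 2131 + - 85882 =- 88013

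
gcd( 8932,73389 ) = 1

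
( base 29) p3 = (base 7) 2060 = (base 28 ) q0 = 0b1011011000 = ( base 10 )728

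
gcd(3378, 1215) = 3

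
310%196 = 114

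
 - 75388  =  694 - 76082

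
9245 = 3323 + 5922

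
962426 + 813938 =1776364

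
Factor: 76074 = 2^1*3^1*31^1*409^1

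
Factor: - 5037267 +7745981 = 2708714=2^1*421^1*3217^1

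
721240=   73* 9880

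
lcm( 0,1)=0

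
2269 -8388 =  - 6119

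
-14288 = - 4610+  -  9678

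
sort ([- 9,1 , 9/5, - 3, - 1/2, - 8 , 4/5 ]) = [ - 9 , - 8, - 3, - 1/2,4/5 , 1,9/5] 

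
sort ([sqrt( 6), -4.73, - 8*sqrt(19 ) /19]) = [ - 4.73, - 8 * sqrt( 19)/19, sqrt( 6 )]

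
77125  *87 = 6709875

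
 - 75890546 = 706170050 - 782060596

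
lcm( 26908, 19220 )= 134540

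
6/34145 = 6/34145 = 0.00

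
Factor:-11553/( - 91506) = 3851/30502 = 2^ ( -1)*101^ (-1)*151^( - 1 )*3851^1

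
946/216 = 473/108 = 4.38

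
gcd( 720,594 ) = 18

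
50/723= 50/723 = 0.07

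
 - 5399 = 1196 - 6595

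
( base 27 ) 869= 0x1773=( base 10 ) 6003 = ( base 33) 5gu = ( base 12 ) 3583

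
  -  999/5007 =-1 + 1336/1669 = - 0.20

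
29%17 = 12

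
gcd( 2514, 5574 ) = 6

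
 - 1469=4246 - 5715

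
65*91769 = 5964985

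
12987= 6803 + 6184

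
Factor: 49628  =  2^2 * 19^1*653^1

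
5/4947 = 5/4947 = 0.00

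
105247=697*151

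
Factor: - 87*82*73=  - 520782 = - 2^1*3^1*29^1*41^1*73^1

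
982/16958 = 491/8479 = 0.06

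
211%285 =211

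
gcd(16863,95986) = 11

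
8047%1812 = 799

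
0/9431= 0 = 0.00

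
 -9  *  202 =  - 1818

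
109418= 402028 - 292610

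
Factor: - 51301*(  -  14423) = 739914323 = 29^2*61^1*14423^1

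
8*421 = 3368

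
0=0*360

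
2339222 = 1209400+1129822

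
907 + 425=1332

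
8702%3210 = 2282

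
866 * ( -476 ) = -412216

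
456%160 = 136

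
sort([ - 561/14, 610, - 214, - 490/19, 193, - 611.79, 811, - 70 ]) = [ - 611.79, - 214, - 70, - 561/14, - 490/19,  193 , 610, 811] 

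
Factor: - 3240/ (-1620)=2^1 = 2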